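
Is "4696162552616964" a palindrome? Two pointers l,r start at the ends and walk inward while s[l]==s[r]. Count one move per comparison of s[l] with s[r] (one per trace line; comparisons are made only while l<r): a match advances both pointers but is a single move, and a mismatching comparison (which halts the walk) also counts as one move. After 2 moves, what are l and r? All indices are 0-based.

[0,15] '4'=='4' → l++,r--
[1,14] '6'=='6' → l++,r--

l=2, r=13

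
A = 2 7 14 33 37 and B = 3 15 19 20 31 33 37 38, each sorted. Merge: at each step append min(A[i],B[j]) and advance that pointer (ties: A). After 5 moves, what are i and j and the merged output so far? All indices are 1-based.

[i=1,j=1] A[i]=2<=B[j]=3 take 2 → i++
[i=2,j=1] A[i]=7>B[j]=3 take 3 → j++
[i=2,j=2] A[i]=7<=B[j]=15 take 7 → i++
[i=3,j=2] A[i]=14<=B[j]=15 take 14 → i++
[i=4,j=2] A[i]=33>B[j]=15 take 15 → j++

i=4, j=3, merged so far=[2, 3, 7, 14, 15]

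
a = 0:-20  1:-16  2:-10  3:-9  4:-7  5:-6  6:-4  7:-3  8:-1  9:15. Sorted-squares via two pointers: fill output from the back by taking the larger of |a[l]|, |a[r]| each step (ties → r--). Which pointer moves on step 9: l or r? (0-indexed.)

l=0 r=9: |-20|>|15| out[9]=400, l++
l=1 r=9: |-16|>|15| out[8]=256, l++
l=2 r=9: |-10|<=|15| out[7]=225, r--
l=2 r=8: |-10|>|-1| out[6]=100, l++
l=3 r=8: |-9|>|-1| out[5]=81, l++
l=4 r=8: |-7|>|-1| out[4]=49, l++
l=5 r=8: |-6|>|-1| out[3]=36, l++
l=6 r=8: |-4|>|-1| out[2]=16, l++
l=7 r=8: |-3|>|-1| out[1]=9, l++

l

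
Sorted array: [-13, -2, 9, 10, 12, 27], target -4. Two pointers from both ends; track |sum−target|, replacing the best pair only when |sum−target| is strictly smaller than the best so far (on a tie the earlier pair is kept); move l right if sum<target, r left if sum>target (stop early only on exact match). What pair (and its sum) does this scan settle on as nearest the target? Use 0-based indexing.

pair (-13, 9) with sum -4 (|Δ|=0)

[0,5] -13+27=14 d=18 * → r--
[0,4] -13+12=-1 d=3 * → r--
[0,3] -13+10=-3 d=1 * → r--
[0,2] -13+9=-4 d=0 * → stop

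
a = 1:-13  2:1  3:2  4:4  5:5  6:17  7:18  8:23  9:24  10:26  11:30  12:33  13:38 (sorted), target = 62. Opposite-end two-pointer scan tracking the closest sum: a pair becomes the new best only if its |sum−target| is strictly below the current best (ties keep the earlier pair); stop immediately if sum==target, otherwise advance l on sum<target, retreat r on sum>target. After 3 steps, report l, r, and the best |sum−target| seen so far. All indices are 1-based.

l=1 r=13: -13+38=25 d=37 *, l++
l=2 r=13: 1+38=39 d=23 *, l++
l=3 r=13: 2+38=40 d=22 *, l++

l=4, r=13, best |Δ|=22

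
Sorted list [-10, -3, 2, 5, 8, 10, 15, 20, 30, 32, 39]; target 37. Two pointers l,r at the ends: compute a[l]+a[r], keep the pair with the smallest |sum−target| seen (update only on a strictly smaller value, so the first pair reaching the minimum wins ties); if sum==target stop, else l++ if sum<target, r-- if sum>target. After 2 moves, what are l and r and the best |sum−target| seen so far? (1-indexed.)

[1,11] -10+39=29 d=8 * → l++
[2,11] -3+39=36 d=1 * → l++

l=3, r=11, best |Δ|=1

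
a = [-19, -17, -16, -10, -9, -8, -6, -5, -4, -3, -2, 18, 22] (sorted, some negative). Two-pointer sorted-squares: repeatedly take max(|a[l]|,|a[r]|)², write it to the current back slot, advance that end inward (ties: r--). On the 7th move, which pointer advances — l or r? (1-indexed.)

l

[1,13] |-19|<=|22| out[13]=484 → r--
[1,12] |-19|>|18| out[12]=361 → l++
[2,12] |-17|<=|18| out[11]=324 → r--
[2,11] |-17|>|-2| out[10]=289 → l++
[3,11] |-16|>|-2| out[9]=256 → l++
[4,11] |-10|>|-2| out[8]=100 → l++
[5,11] |-9|>|-2| out[7]=81 → l++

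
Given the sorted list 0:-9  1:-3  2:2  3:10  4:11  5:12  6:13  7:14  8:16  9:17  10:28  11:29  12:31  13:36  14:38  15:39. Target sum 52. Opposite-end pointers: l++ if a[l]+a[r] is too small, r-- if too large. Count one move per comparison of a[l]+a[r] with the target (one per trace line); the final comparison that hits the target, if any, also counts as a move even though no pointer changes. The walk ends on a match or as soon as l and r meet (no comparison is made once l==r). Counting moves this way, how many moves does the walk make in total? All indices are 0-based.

[0,15] -9+39=30 <52 → l++
[1,15] -3+39=36 <52 → l++
[2,15] 2+39=41 <52 → l++
[3,15] 10+39=49 <52 → l++
[4,15] 11+39=50 <52 → l++
[5,15] 12+39=51 <52 → l++
[6,15] 13+39=52 → found

7 moves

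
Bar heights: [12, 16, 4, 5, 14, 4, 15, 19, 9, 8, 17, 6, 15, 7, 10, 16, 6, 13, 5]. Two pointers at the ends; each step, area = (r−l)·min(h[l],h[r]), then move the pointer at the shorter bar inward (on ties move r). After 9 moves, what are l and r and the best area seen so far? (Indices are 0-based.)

[0,18] min(12,5)*18=90 best=90 * → r--
[0,17] min(12,13)*17=204 best=204 * → l++
[1,17] min(16,13)*16=208 best=208 * → r--
[1,16] min(16,6)*15=90 best=208 → r--
[1,15] min(16,16)*14=224 best=224 * → r--
[1,14] min(16,10)*13=130 best=224 → r--
[1,13] min(16,7)*12=84 best=224 → r--
[1,12] min(16,15)*11=165 best=224 → r--
[1,11] min(16,6)*10=60 best=224 → r--

l=1, r=10, best area=224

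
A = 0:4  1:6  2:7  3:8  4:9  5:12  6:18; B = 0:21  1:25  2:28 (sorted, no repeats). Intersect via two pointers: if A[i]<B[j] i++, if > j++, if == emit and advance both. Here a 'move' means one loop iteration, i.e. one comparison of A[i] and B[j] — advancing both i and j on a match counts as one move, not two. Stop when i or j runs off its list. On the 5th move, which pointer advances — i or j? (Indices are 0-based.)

i=0 j=0: 4<21, i++
i=1 j=0: 6<21, i++
i=2 j=0: 7<21, i++
i=3 j=0: 8<21, i++
i=4 j=0: 9<21, i++

i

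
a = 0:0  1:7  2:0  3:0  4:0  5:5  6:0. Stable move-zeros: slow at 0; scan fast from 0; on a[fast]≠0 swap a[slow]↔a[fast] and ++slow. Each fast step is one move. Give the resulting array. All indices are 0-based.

[7, 5, 0, 0, 0, 0, 0]

slow=0 fast=0: a[fast]=0, fast++
slow=0 fast=1: a[fast]=7≠0 swap→a[0]=7, slow++,fast++
slow=1 fast=2: a[fast]=0, fast++
slow=1 fast=3: a[fast]=0, fast++
slow=1 fast=4: a[fast]=0, fast++
slow=1 fast=5: a[fast]=5≠0 swap→a[1]=5, slow++,fast++
slow=2 fast=6: a[fast]=0, fast++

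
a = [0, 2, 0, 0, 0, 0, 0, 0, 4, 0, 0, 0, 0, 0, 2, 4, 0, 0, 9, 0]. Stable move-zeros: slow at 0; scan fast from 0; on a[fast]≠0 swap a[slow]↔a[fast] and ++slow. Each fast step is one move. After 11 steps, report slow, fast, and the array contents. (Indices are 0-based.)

slow=2, fast=11, a=[2, 4, 0, 0, 0, 0, 0, 0, 0, 0, 0, 0, 0, 0, 2, 4, 0, 0, 9, 0]

slow=0 fast=0: a[fast]=0, fast++
slow=0 fast=1: a[fast]=2≠0 swap→a[0]=2, slow++,fast++
slow=1 fast=2: a[fast]=0, fast++
slow=1 fast=3: a[fast]=0, fast++
slow=1 fast=4: a[fast]=0, fast++
slow=1 fast=5: a[fast]=0, fast++
slow=1 fast=6: a[fast]=0, fast++
slow=1 fast=7: a[fast]=0, fast++
slow=1 fast=8: a[fast]=4≠0 swap→a[1]=4, slow++,fast++
slow=2 fast=9: a[fast]=0, fast++
slow=2 fast=10: a[fast]=0, fast++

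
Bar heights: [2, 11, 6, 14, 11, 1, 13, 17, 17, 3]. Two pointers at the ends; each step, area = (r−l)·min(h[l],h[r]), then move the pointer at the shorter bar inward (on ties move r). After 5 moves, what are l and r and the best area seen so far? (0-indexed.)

l=0 r=9: min(2,3)*9=18 best=18 *, l++
l=1 r=9: min(11,3)*8=24 best=24 *, r--
l=1 r=8: min(11,17)*7=77 best=77 *, l++
l=2 r=8: min(6,17)*6=36 best=77, l++
l=3 r=8: min(14,17)*5=70 best=77, l++

l=4, r=8, best area=77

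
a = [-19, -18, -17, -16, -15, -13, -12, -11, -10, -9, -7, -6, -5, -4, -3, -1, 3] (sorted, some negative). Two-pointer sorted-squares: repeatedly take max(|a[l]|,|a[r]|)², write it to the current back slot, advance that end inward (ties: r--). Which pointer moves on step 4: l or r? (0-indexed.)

l

[0,16] |-19|>|3| out[16]=361 → l++
[1,16] |-18|>|3| out[15]=324 → l++
[2,16] |-17|>|3| out[14]=289 → l++
[3,16] |-16|>|3| out[13]=256 → l++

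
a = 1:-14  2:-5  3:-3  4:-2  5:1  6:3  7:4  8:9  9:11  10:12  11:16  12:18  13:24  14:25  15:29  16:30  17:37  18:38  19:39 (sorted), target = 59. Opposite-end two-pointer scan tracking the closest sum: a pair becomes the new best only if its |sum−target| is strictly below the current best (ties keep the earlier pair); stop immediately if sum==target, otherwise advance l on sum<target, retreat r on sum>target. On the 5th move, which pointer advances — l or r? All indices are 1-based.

l

[1,19] -14+39=25 d=34 * → l++
[2,19] -5+39=34 d=25 * → l++
[3,19] -3+39=36 d=23 * → l++
[4,19] -2+39=37 d=22 * → l++
[5,19] 1+39=40 d=19 * → l++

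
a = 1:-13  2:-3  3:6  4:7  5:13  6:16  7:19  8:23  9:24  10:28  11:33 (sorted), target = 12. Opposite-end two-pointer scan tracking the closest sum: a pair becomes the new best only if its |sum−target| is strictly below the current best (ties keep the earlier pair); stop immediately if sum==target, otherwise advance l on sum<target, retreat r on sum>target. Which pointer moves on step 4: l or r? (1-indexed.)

r

l=1 r=11: -13+33=20 d=8 *, r--
l=1 r=10: -13+28=15 d=3 *, r--
l=1 r=9: -13+24=11 d=1 *, l++
l=2 r=9: -3+24=21 d=9, r--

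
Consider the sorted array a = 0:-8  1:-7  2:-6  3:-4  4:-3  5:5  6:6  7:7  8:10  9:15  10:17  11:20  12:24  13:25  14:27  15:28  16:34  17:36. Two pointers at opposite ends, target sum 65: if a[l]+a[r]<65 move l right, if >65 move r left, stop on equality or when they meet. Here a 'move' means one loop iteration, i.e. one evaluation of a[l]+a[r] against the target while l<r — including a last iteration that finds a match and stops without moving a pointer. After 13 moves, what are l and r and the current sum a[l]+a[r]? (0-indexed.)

l=0 r=17: -8+36=28 <65, l++
l=1 r=17: -7+36=29 <65, l++
l=2 r=17: -6+36=30 <65, l++
l=3 r=17: -4+36=32 <65, l++
l=4 r=17: -3+36=33 <65, l++
l=5 r=17: 5+36=41 <65, l++
l=6 r=17: 6+36=42 <65, l++
l=7 r=17: 7+36=43 <65, l++
l=8 r=17: 10+36=46 <65, l++
l=9 r=17: 15+36=51 <65, l++
l=10 r=17: 17+36=53 <65, l++
l=11 r=17: 20+36=56 <65, l++
l=12 r=17: 24+36=60 <65, l++

l=13, r=17, sum=61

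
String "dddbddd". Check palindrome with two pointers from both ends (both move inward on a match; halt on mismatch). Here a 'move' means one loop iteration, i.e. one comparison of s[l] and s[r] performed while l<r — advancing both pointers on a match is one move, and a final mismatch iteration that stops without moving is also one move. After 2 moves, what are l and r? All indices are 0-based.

[0,6] 'd'=='d' → l++,r--
[1,5] 'd'=='d' → l++,r--

l=2, r=4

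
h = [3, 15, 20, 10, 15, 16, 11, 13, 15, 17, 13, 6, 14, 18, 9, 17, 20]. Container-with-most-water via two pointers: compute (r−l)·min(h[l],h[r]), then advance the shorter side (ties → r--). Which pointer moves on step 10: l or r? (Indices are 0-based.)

r

l=0 r=16: min(3,20)*16=48 best=48 *, l++
l=1 r=16: min(15,20)*15=225 best=225 *, l++
l=2 r=16: min(20,20)*14=280 best=280 *, r--
l=2 r=15: min(20,17)*13=221 best=280, r--
l=2 r=14: min(20,9)*12=108 best=280, r--
l=2 r=13: min(20,18)*11=198 best=280, r--
l=2 r=12: min(20,14)*10=140 best=280, r--
l=2 r=11: min(20,6)*9=54 best=280, r--
l=2 r=10: min(20,13)*8=104 best=280, r--
l=2 r=9: min(20,17)*7=119 best=280, r--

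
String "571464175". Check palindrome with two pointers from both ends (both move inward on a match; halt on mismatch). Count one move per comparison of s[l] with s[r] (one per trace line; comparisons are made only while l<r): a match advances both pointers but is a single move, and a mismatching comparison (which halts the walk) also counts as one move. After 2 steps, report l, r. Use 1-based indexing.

l=3, r=7

[1,9] '5'=='5' → l++,r--
[2,8] '7'=='7' → l++,r--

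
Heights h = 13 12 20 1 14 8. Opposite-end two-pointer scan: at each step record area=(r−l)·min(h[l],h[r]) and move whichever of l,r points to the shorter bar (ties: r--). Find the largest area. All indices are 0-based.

max area = 52

l=0 r=5: min(13,8)*5=40 best=40 *, r--
l=0 r=4: min(13,14)*4=52 best=52 *, l++
l=1 r=4: min(12,14)*3=36 best=52, l++
l=2 r=4: min(20,14)*2=28 best=52, r--
l=2 r=3: min(20,1)*1=1 best=52, r--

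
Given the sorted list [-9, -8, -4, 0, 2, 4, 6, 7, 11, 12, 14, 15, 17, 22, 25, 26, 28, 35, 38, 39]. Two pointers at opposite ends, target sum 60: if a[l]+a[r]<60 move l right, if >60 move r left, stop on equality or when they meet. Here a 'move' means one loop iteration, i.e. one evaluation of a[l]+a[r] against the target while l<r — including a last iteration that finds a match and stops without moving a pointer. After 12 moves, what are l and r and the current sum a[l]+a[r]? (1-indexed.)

l=1 r=20: -9+39=30 <60, l++
l=2 r=20: -8+39=31 <60, l++
l=3 r=20: -4+39=35 <60, l++
l=4 r=20: 0+39=39 <60, l++
l=5 r=20: 2+39=41 <60, l++
l=6 r=20: 4+39=43 <60, l++
l=7 r=20: 6+39=45 <60, l++
l=8 r=20: 7+39=46 <60, l++
l=9 r=20: 11+39=50 <60, l++
l=10 r=20: 12+39=51 <60, l++
l=11 r=20: 14+39=53 <60, l++
l=12 r=20: 15+39=54 <60, l++

l=13, r=20, sum=56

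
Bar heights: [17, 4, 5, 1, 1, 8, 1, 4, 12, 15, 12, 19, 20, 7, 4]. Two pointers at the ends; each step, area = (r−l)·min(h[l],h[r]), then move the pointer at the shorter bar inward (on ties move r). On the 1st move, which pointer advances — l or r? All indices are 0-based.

r

l=0 r=14: min(17,4)*14=56 best=56 *, r--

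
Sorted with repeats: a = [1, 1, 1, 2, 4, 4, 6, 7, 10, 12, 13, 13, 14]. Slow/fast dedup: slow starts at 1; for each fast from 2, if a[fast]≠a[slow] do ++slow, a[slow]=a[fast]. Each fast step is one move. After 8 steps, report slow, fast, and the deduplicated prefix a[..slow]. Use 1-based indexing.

slow=6, fast=10, prefix=[1, 2, 4, 6, 7, 10]

(s=1,f=2) a[fast]=1=a[slow] dup → fast++
(s=1,f=3) a[fast]=1=a[slow] dup → fast++
(s=1,f=4) a[fast]=2≠a[slow]=1 write a[2]=2 → slow++,fast++
(s=2,f=5) a[fast]=4≠a[slow]=2 write a[3]=4 → slow++,fast++
(s=3,f=6) a[fast]=4=a[slow] dup → fast++
(s=3,f=7) a[fast]=6≠a[slow]=4 write a[4]=6 → slow++,fast++
(s=4,f=8) a[fast]=7≠a[slow]=6 write a[5]=7 → slow++,fast++
(s=5,f=9) a[fast]=10≠a[slow]=7 write a[6]=10 → slow++,fast++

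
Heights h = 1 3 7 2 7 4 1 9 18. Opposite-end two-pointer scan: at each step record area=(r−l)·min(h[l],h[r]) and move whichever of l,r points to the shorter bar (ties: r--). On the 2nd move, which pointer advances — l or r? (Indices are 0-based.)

l

[0,8] min(1,18)*8=8 best=8 * → l++
[1,8] min(3,18)*7=21 best=21 * → l++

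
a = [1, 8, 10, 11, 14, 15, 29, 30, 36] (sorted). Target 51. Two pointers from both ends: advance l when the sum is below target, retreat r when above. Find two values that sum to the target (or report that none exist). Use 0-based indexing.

(15, 36)

[0,8] 1+36=37 <51 → l++
[1,8] 8+36=44 <51 → l++
[2,8] 10+36=46 <51 → l++
[3,8] 11+36=47 <51 → l++
[4,8] 14+36=50 <51 → l++
[5,8] 15+36=51 → found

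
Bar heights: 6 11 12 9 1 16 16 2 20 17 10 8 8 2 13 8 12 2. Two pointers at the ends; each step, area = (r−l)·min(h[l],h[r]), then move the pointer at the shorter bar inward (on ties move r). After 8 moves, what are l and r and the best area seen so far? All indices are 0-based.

[0,17] min(6,2)*17=34 best=34 * → r--
[0,16] min(6,12)*16=96 best=96 * → l++
[1,16] min(11,12)*15=165 best=165 * → l++
[2,16] min(12,12)*14=168 best=168 * → r--
[2,15] min(12,8)*13=104 best=168 → r--
[2,14] min(12,13)*12=144 best=168 → l++
[3,14] min(9,13)*11=99 best=168 → l++
[4,14] min(1,13)*10=10 best=168 → l++

l=5, r=14, best area=168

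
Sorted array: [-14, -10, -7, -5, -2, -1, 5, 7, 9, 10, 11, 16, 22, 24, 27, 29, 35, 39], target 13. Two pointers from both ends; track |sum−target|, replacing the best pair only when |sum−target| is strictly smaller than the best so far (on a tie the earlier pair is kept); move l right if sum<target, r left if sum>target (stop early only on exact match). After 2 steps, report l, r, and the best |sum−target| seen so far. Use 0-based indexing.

l=0, r=15, best |Δ|=8

l=0 r=17: -14+39=25 d=12 *, r--
l=0 r=16: -14+35=21 d=8 *, r--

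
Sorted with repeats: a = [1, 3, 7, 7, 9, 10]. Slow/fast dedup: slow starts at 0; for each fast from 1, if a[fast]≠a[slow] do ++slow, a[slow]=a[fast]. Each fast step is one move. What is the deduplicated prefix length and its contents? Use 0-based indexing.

(s=0,f=1) a[fast]=3≠a[slow]=1 write a[1]=3 → slow++,fast++
(s=1,f=2) a[fast]=7≠a[slow]=3 write a[2]=7 → slow++,fast++
(s=2,f=3) a[fast]=7=a[slow] dup → fast++
(s=2,f=4) a[fast]=9≠a[slow]=7 write a[3]=9 → slow++,fast++
(s=3,f=5) a[fast]=10≠a[slow]=9 write a[4]=10 → slow++,fast++

length 5; prefix = [1, 3, 7, 9, 10]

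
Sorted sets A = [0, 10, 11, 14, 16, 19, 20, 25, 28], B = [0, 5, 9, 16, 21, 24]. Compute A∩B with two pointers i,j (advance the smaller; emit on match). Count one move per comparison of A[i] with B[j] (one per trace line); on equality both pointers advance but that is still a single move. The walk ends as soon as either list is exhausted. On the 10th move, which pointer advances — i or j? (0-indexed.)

i=0 j=0: 0==0 emit, i++,j++
i=1 j=1: 10>5, j++
i=1 j=2: 10>9, j++
i=1 j=3: 10<16, i++
i=2 j=3: 11<16, i++
i=3 j=3: 14<16, i++
i=4 j=3: 16==16 emit, i++,j++
i=5 j=4: 19<21, i++
i=6 j=4: 20<21, i++
i=7 j=4: 25>21, j++

j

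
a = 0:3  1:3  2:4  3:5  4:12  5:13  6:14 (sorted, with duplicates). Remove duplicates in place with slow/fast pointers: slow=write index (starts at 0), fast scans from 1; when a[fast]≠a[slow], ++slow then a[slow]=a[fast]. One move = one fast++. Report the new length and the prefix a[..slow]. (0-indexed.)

length 6; prefix = [3, 4, 5, 12, 13, 14]

(s=0,f=1) a[fast]=3=a[slow] dup → fast++
(s=0,f=2) a[fast]=4≠a[slow]=3 write a[1]=4 → slow++,fast++
(s=1,f=3) a[fast]=5≠a[slow]=4 write a[2]=5 → slow++,fast++
(s=2,f=4) a[fast]=12≠a[slow]=5 write a[3]=12 → slow++,fast++
(s=3,f=5) a[fast]=13≠a[slow]=12 write a[4]=13 → slow++,fast++
(s=4,f=6) a[fast]=14≠a[slow]=13 write a[5]=14 → slow++,fast++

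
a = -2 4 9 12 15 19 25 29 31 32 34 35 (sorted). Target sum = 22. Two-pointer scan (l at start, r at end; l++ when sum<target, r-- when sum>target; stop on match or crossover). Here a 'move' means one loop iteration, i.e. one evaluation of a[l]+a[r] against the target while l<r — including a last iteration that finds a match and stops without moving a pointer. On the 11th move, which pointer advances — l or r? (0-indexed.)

l=0 r=11: -2+35=33 >22, r--
l=0 r=10: -2+34=32 >22, r--
l=0 r=9: -2+32=30 >22, r--
l=0 r=8: -2+31=29 >22, r--
l=0 r=7: -2+29=27 >22, r--
l=0 r=6: -2+25=23 >22, r--
l=0 r=5: -2+19=17 <22, l++
l=1 r=5: 4+19=23 >22, r--
l=1 r=4: 4+15=19 <22, l++
l=2 r=4: 9+15=24 >22, r--
l=2 r=3: 9+12=21 <22, l++

l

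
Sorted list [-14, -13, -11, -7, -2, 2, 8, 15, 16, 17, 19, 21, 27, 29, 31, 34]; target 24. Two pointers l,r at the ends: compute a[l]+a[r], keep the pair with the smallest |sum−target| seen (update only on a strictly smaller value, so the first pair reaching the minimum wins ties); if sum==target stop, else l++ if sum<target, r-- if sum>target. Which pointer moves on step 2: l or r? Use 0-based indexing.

l

[0,15] -14+34=20 d=4 * → l++
[1,15] -13+34=21 d=3 * → l++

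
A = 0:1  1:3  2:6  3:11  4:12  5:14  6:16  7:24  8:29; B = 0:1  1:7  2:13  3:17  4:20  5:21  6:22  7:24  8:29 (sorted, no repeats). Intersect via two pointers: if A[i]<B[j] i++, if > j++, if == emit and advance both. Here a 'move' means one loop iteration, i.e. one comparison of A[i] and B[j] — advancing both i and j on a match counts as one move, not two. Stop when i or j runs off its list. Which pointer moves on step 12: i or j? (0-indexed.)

j

[i=0,j=0] 1==1 emit → i++,j++
[i=1,j=1] 3<7 → i++
[i=2,j=1] 6<7 → i++
[i=3,j=1] 11>7 → j++
[i=3,j=2] 11<13 → i++
[i=4,j=2] 12<13 → i++
[i=5,j=2] 14>13 → j++
[i=5,j=3] 14<17 → i++
[i=6,j=3] 16<17 → i++
[i=7,j=3] 24>17 → j++
[i=7,j=4] 24>20 → j++
[i=7,j=5] 24>21 → j++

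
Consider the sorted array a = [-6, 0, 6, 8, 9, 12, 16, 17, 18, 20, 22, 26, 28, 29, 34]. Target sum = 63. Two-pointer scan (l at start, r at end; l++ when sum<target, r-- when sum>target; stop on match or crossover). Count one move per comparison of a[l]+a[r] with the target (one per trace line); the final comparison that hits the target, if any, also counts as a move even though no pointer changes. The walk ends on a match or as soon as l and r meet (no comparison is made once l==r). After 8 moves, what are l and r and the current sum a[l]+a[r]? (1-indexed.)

l=9, r=15, sum=52

l=1 r=15: -6+34=28 <63, l++
l=2 r=15: 0+34=34 <63, l++
l=3 r=15: 6+34=40 <63, l++
l=4 r=15: 8+34=42 <63, l++
l=5 r=15: 9+34=43 <63, l++
l=6 r=15: 12+34=46 <63, l++
l=7 r=15: 16+34=50 <63, l++
l=8 r=15: 17+34=51 <63, l++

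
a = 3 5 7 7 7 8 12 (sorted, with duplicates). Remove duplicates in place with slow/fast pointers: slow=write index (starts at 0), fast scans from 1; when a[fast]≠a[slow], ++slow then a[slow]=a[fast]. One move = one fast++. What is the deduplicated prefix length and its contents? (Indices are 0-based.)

slow=0 fast=1: a[fast]=5≠a[slow]=3 write a[1]=5, slow++,fast++
slow=1 fast=2: a[fast]=7≠a[slow]=5 write a[2]=7, slow++,fast++
slow=2 fast=3: a[fast]=7=a[slow] dup, fast++
slow=2 fast=4: a[fast]=7=a[slow] dup, fast++
slow=2 fast=5: a[fast]=8≠a[slow]=7 write a[3]=8, slow++,fast++
slow=3 fast=6: a[fast]=12≠a[slow]=8 write a[4]=12, slow++,fast++

length 5; prefix = [3, 5, 7, 8, 12]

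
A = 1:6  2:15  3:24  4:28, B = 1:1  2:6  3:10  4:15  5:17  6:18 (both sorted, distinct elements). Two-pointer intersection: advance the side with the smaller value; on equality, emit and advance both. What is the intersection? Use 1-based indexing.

intersection = [6, 15]

[i=1,j=1] 6>1 → j++
[i=1,j=2] 6==6 emit → i++,j++
[i=2,j=3] 15>10 → j++
[i=2,j=4] 15==15 emit → i++,j++
[i=3,j=5] 24>17 → j++
[i=3,j=6] 24>18 → j++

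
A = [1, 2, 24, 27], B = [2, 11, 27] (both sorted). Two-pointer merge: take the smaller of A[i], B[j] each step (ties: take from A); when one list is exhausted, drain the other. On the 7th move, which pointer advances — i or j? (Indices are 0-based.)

j

i=0 j=0: A[i]=1<=B[j]=2 take 1, i++
i=1 j=0: A[i]=2<=B[j]=2 take 2, i++
i=2 j=0: A[i]=24>B[j]=2 take 2, j++
i=2 j=1: A[i]=24>B[j]=11 take 11, j++
i=2 j=2: A[i]=24<=B[j]=27 take 24, i++
i=3 j=2: A[i]=27<=B[j]=27 take 27, i++
i=4 j=2: A done, take B[j]=27, j++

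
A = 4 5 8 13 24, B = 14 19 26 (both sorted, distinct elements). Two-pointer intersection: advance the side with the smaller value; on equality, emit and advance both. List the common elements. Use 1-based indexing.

[i=1,j=1] 4<14 → i++
[i=2,j=1] 5<14 → i++
[i=3,j=1] 8<14 → i++
[i=4,j=1] 13<14 → i++
[i=5,j=1] 24>14 → j++
[i=5,j=2] 24>19 → j++
[i=5,j=3] 24<26 → i++

intersection = []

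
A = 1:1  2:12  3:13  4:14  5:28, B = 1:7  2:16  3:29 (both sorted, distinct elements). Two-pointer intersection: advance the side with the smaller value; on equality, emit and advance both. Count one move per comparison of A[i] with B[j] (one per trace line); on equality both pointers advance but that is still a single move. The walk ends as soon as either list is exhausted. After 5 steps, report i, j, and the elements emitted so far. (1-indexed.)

i=5, j=2, emitted=[]

i=1 j=1: 1<7, i++
i=2 j=1: 12>7, j++
i=2 j=2: 12<16, i++
i=3 j=2: 13<16, i++
i=4 j=2: 14<16, i++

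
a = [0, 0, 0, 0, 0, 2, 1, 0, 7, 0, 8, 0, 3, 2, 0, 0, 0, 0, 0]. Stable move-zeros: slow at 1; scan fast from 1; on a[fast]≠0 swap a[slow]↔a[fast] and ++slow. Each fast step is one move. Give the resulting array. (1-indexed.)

[2, 1, 7, 8, 3, 2, 0, 0, 0, 0, 0, 0, 0, 0, 0, 0, 0, 0, 0]

(s=1,f=1) a[fast]=0 → fast++
(s=1,f=2) a[fast]=0 → fast++
(s=1,f=3) a[fast]=0 → fast++
(s=1,f=4) a[fast]=0 → fast++
(s=1,f=5) a[fast]=0 → fast++
(s=1,f=6) a[fast]=2≠0 swap→a[1]=2 → slow++,fast++
(s=2,f=7) a[fast]=1≠0 swap→a[2]=1 → slow++,fast++
(s=3,f=8) a[fast]=0 → fast++
(s=3,f=9) a[fast]=7≠0 swap→a[3]=7 → slow++,fast++
(s=4,f=10) a[fast]=0 → fast++
(s=4,f=11) a[fast]=8≠0 swap→a[4]=8 → slow++,fast++
(s=5,f=12) a[fast]=0 → fast++
(s=5,f=13) a[fast]=3≠0 swap→a[5]=3 → slow++,fast++
(s=6,f=14) a[fast]=2≠0 swap→a[6]=2 → slow++,fast++
(s=7,f=15) a[fast]=0 → fast++
(s=7,f=16) a[fast]=0 → fast++
(s=7,f=17) a[fast]=0 → fast++
(s=7,f=18) a[fast]=0 → fast++
(s=7,f=19) a[fast]=0 → fast++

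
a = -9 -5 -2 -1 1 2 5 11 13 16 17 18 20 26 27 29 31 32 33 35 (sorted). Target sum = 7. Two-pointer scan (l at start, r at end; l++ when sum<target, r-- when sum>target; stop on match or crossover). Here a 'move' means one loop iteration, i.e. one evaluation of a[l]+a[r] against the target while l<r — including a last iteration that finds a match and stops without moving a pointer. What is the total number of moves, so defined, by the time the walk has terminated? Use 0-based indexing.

11 moves

l=0 r=19: -9+35=26 >7, r--
l=0 r=18: -9+33=24 >7, r--
l=0 r=17: -9+32=23 >7, r--
l=0 r=16: -9+31=22 >7, r--
l=0 r=15: -9+29=20 >7, r--
l=0 r=14: -9+27=18 >7, r--
l=0 r=13: -9+26=17 >7, r--
l=0 r=12: -9+20=11 >7, r--
l=0 r=11: -9+18=9 >7, r--
l=0 r=10: -9+17=8 >7, r--
l=0 r=9: -9+16=7, found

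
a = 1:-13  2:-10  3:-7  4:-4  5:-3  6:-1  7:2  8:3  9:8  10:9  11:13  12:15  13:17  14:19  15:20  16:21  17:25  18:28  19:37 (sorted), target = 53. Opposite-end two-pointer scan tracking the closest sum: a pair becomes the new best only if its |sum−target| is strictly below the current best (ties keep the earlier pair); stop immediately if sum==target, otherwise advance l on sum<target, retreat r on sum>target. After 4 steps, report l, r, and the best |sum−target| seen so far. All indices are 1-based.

l=5, r=19, best |Δ|=20

l=1 r=19: -13+37=24 d=29 *, l++
l=2 r=19: -10+37=27 d=26 *, l++
l=3 r=19: -7+37=30 d=23 *, l++
l=4 r=19: -4+37=33 d=20 *, l++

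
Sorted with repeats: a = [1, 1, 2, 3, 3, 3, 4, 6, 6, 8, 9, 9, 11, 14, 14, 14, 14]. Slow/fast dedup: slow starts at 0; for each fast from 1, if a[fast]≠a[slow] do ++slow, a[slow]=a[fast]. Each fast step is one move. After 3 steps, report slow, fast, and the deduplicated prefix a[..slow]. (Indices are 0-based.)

slow=0 fast=1: a[fast]=1=a[slow] dup, fast++
slow=0 fast=2: a[fast]=2≠a[slow]=1 write a[1]=2, slow++,fast++
slow=1 fast=3: a[fast]=3≠a[slow]=2 write a[2]=3, slow++,fast++

slow=2, fast=4, prefix=[1, 2, 3]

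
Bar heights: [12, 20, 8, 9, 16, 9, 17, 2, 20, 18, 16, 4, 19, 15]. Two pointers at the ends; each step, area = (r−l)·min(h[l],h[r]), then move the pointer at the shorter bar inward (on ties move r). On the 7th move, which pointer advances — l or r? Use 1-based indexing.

r

[1,14] min(12,15)*13=156 best=156 * → l++
[2,14] min(20,15)*12=180 best=180 * → r--
[2,13] min(20,19)*11=209 best=209 * → r--
[2,12] min(20,4)*10=40 best=209 → r--
[2,11] min(20,16)*9=144 best=209 → r--
[2,10] min(20,18)*8=144 best=209 → r--
[2,9] min(20,20)*7=140 best=209 → r--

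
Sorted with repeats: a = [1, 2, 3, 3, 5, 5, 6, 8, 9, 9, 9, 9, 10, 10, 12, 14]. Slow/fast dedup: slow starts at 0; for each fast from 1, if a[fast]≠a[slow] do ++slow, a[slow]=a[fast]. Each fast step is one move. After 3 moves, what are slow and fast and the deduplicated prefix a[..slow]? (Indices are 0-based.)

slow=0 fast=1: a[fast]=2≠a[slow]=1 write a[1]=2, slow++,fast++
slow=1 fast=2: a[fast]=3≠a[slow]=2 write a[2]=3, slow++,fast++
slow=2 fast=3: a[fast]=3=a[slow] dup, fast++

slow=2, fast=4, prefix=[1, 2, 3]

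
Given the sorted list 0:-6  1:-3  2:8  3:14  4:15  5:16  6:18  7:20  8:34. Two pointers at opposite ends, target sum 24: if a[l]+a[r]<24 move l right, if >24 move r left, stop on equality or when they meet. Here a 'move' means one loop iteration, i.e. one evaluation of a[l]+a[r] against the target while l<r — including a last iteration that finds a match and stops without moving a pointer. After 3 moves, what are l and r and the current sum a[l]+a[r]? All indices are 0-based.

l=2, r=7, sum=28

l=0 r=8: -6+34=28 >24, r--
l=0 r=7: -6+20=14 <24, l++
l=1 r=7: -3+20=17 <24, l++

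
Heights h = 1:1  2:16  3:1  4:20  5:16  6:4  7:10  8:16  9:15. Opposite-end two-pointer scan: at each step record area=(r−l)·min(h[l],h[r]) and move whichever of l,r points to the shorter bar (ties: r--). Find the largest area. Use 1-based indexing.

max area = 105

[1,9] min(1,15)*8=8 best=8 * → l++
[2,9] min(16,15)*7=105 best=105 * → r--
[2,8] min(16,16)*6=96 best=105 → r--
[2,7] min(16,10)*5=50 best=105 → r--
[2,6] min(16,4)*4=16 best=105 → r--
[2,5] min(16,16)*3=48 best=105 → r--
[2,4] min(16,20)*2=32 best=105 → l++
[3,4] min(1,20)*1=1 best=105 → l++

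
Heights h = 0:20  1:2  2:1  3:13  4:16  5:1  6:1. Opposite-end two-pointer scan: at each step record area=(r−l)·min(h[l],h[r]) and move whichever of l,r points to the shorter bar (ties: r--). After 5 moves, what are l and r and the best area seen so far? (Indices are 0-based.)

l=0, r=1, best area=64

[0,6] min(20,1)*6=6 best=6 * → r--
[0,5] min(20,1)*5=5 best=6 → r--
[0,4] min(20,16)*4=64 best=64 * → r--
[0,3] min(20,13)*3=39 best=64 → r--
[0,2] min(20,1)*2=2 best=64 → r--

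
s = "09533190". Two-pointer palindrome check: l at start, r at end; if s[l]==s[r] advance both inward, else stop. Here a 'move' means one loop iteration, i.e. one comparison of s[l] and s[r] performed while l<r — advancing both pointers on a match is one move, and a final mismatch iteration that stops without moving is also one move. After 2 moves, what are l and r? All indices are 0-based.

[0,7] '0'=='0' → l++,r--
[1,6] '9'=='9' → l++,r--

l=2, r=5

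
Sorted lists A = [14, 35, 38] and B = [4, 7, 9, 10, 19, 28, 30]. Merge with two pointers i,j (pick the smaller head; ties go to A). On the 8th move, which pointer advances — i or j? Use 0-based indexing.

j

[i=0,j=0] A[i]=14>B[j]=4 take 4 → j++
[i=0,j=1] A[i]=14>B[j]=7 take 7 → j++
[i=0,j=2] A[i]=14>B[j]=9 take 9 → j++
[i=0,j=3] A[i]=14>B[j]=10 take 10 → j++
[i=0,j=4] A[i]=14<=B[j]=19 take 14 → i++
[i=1,j=4] A[i]=35>B[j]=19 take 19 → j++
[i=1,j=5] A[i]=35>B[j]=28 take 28 → j++
[i=1,j=6] A[i]=35>B[j]=30 take 30 → j++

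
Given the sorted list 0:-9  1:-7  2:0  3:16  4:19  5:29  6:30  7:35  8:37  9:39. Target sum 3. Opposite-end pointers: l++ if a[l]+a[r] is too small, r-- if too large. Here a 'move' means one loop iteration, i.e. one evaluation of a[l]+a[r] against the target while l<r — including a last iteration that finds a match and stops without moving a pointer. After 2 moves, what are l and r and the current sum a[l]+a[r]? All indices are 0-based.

l=0, r=7, sum=26

l=0 r=9: -9+39=30 >3, r--
l=0 r=8: -9+37=28 >3, r--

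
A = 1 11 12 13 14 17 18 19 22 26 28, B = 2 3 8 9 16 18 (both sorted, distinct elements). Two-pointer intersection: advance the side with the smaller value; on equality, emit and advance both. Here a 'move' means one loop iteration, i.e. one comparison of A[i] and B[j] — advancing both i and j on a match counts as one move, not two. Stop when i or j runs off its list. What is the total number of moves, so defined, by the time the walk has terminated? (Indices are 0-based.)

12 moves

i=0 j=0: 1<2, i++
i=1 j=0: 11>2, j++
i=1 j=1: 11>3, j++
i=1 j=2: 11>8, j++
i=1 j=3: 11>9, j++
i=1 j=4: 11<16, i++
i=2 j=4: 12<16, i++
i=3 j=4: 13<16, i++
i=4 j=4: 14<16, i++
i=5 j=4: 17>16, j++
i=5 j=5: 17<18, i++
i=6 j=5: 18==18 emit, i++,j++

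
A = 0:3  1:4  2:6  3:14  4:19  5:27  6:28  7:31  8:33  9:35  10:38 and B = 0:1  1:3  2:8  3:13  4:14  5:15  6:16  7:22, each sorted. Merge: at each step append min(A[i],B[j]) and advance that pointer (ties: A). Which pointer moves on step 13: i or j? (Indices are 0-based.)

j

i=0 j=0: A[i]=3>B[j]=1 take 1, j++
i=0 j=1: A[i]=3<=B[j]=3 take 3, i++
i=1 j=1: A[i]=4>B[j]=3 take 3, j++
i=1 j=2: A[i]=4<=B[j]=8 take 4, i++
i=2 j=2: A[i]=6<=B[j]=8 take 6, i++
i=3 j=2: A[i]=14>B[j]=8 take 8, j++
i=3 j=3: A[i]=14>B[j]=13 take 13, j++
i=3 j=4: A[i]=14<=B[j]=14 take 14, i++
i=4 j=4: A[i]=19>B[j]=14 take 14, j++
i=4 j=5: A[i]=19>B[j]=15 take 15, j++
i=4 j=6: A[i]=19>B[j]=16 take 16, j++
i=4 j=7: A[i]=19<=B[j]=22 take 19, i++
i=5 j=7: A[i]=27>B[j]=22 take 22, j++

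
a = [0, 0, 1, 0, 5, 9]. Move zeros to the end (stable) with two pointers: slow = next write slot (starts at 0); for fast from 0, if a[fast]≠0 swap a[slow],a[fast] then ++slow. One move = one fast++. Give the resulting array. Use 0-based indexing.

(s=0,f=0) a[fast]=0 → fast++
(s=0,f=1) a[fast]=0 → fast++
(s=0,f=2) a[fast]=1≠0 swap→a[0]=1 → slow++,fast++
(s=1,f=3) a[fast]=0 → fast++
(s=1,f=4) a[fast]=5≠0 swap→a[1]=5 → slow++,fast++
(s=2,f=5) a[fast]=9≠0 swap→a[2]=9 → slow++,fast++

[1, 5, 9, 0, 0, 0]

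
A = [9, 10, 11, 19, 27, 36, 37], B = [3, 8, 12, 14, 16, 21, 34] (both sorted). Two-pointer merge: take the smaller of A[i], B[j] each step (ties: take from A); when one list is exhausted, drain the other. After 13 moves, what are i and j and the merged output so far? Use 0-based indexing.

i=0 j=0: A[i]=9>B[j]=3 take 3, j++
i=0 j=1: A[i]=9>B[j]=8 take 8, j++
i=0 j=2: A[i]=9<=B[j]=12 take 9, i++
i=1 j=2: A[i]=10<=B[j]=12 take 10, i++
i=2 j=2: A[i]=11<=B[j]=12 take 11, i++
i=3 j=2: A[i]=19>B[j]=12 take 12, j++
i=3 j=3: A[i]=19>B[j]=14 take 14, j++
i=3 j=4: A[i]=19>B[j]=16 take 16, j++
i=3 j=5: A[i]=19<=B[j]=21 take 19, i++
i=4 j=5: A[i]=27>B[j]=21 take 21, j++
i=4 j=6: A[i]=27<=B[j]=34 take 27, i++
i=5 j=6: A[i]=36>B[j]=34 take 34, j++
i=5 j=7: B done, take A[i]=36, i++

i=6, j=7, merged so far=[3, 8, 9, 10, 11, 12, 14, 16, 19, 21, 27, 34, 36]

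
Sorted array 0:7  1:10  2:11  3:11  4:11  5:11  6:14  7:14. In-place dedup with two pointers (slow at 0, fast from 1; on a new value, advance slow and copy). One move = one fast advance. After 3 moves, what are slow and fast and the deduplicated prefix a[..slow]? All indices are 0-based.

slow=2, fast=4, prefix=[7, 10, 11]

slow=0 fast=1: a[fast]=10≠a[slow]=7 write a[1]=10, slow++,fast++
slow=1 fast=2: a[fast]=11≠a[slow]=10 write a[2]=11, slow++,fast++
slow=2 fast=3: a[fast]=11=a[slow] dup, fast++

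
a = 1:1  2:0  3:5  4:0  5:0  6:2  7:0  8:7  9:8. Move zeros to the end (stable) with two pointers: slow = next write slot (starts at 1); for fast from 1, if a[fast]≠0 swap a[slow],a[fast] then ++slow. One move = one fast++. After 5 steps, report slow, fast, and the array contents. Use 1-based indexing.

slow=3, fast=6, a=[1, 5, 0, 0, 0, 2, 0, 7, 8]

(s=1,f=1) a[fast]=1≠0 swap→a[1]=1 → slow++,fast++
(s=2,f=2) a[fast]=0 → fast++
(s=2,f=3) a[fast]=5≠0 swap→a[2]=5 → slow++,fast++
(s=3,f=4) a[fast]=0 → fast++
(s=3,f=5) a[fast]=0 → fast++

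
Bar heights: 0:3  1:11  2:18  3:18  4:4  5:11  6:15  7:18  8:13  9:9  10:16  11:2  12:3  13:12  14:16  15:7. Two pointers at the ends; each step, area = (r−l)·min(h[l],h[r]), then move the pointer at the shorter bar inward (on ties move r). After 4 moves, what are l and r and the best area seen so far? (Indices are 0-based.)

l=0 r=15: min(3,7)*15=45 best=45 *, l++
l=1 r=15: min(11,7)*14=98 best=98 *, r--
l=1 r=14: min(11,16)*13=143 best=143 *, l++
l=2 r=14: min(18,16)*12=192 best=192 *, r--

l=2, r=13, best area=192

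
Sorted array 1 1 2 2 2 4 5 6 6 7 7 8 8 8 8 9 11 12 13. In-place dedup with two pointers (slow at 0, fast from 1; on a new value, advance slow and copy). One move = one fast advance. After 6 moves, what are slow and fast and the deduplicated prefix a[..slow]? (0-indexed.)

slow=3, fast=7, prefix=[1, 2, 4, 5]

(s=0,f=1) a[fast]=1=a[slow] dup → fast++
(s=0,f=2) a[fast]=2≠a[slow]=1 write a[1]=2 → slow++,fast++
(s=1,f=3) a[fast]=2=a[slow] dup → fast++
(s=1,f=4) a[fast]=2=a[slow] dup → fast++
(s=1,f=5) a[fast]=4≠a[slow]=2 write a[2]=4 → slow++,fast++
(s=2,f=6) a[fast]=5≠a[slow]=4 write a[3]=5 → slow++,fast++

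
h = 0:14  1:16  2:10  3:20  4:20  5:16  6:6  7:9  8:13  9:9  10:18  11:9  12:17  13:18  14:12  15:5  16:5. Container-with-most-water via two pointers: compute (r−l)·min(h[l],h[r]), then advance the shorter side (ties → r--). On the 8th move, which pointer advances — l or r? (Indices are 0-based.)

r

l=0 r=16: min(14,5)*16=80 best=80 *, r--
l=0 r=15: min(14,5)*15=75 best=80, r--
l=0 r=14: min(14,12)*14=168 best=168 *, r--
l=0 r=13: min(14,18)*13=182 best=182 *, l++
l=1 r=13: min(16,18)*12=192 best=192 *, l++
l=2 r=13: min(10,18)*11=110 best=192, l++
l=3 r=13: min(20,18)*10=180 best=192, r--
l=3 r=12: min(20,17)*9=153 best=192, r--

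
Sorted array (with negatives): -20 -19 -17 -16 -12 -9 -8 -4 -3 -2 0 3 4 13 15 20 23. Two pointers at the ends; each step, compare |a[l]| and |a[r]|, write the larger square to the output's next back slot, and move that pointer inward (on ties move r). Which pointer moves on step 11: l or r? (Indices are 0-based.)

l=0 r=16: |-20|<=|23| out[16]=529, r--
l=0 r=15: |-20|<=|20| out[15]=400, r--
l=0 r=14: |-20|>|15| out[14]=400, l++
l=1 r=14: |-19|>|15| out[13]=361, l++
l=2 r=14: |-17|>|15| out[12]=289, l++
l=3 r=14: |-16|>|15| out[11]=256, l++
l=4 r=14: |-12|<=|15| out[10]=225, r--
l=4 r=13: |-12|<=|13| out[9]=169, r--
l=4 r=12: |-12|>|4| out[8]=144, l++
l=5 r=12: |-9|>|4| out[7]=81, l++
l=6 r=12: |-8|>|4| out[6]=64, l++

l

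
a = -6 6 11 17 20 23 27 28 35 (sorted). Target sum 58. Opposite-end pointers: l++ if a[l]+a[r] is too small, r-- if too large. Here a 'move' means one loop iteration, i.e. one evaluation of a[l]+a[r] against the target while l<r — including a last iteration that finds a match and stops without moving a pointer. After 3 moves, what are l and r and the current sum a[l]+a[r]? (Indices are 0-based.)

[0,8] -6+35=29 <58 → l++
[1,8] 6+35=41 <58 → l++
[2,8] 11+35=46 <58 → l++

l=3, r=8, sum=52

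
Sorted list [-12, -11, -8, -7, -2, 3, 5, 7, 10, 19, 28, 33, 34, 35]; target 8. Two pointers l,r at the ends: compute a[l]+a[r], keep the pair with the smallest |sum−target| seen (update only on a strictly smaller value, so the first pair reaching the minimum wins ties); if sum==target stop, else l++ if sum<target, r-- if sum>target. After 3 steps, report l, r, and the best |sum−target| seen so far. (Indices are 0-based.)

l=0 r=13: -12+35=23 d=15 *, r--
l=0 r=12: -12+34=22 d=14 *, r--
l=0 r=11: -12+33=21 d=13 *, r--

l=0, r=10, best |Δ|=13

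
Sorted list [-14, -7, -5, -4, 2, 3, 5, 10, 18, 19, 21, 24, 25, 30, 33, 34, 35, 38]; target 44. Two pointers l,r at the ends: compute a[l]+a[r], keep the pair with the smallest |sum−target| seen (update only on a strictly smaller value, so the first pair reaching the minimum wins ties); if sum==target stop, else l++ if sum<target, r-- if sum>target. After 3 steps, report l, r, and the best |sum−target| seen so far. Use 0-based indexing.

l=3, r=17, best |Δ|=11

l=0 r=17: -14+38=24 d=20 *, l++
l=1 r=17: -7+38=31 d=13 *, l++
l=2 r=17: -5+38=33 d=11 *, l++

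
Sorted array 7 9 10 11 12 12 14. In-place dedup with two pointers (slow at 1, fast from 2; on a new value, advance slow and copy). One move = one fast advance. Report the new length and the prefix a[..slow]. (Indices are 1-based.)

length 6; prefix = [7, 9, 10, 11, 12, 14]

(s=1,f=2) a[fast]=9≠a[slow]=7 write a[2]=9 → slow++,fast++
(s=2,f=3) a[fast]=10≠a[slow]=9 write a[3]=10 → slow++,fast++
(s=3,f=4) a[fast]=11≠a[slow]=10 write a[4]=11 → slow++,fast++
(s=4,f=5) a[fast]=12≠a[slow]=11 write a[5]=12 → slow++,fast++
(s=5,f=6) a[fast]=12=a[slow] dup → fast++
(s=5,f=7) a[fast]=14≠a[slow]=12 write a[6]=14 → slow++,fast++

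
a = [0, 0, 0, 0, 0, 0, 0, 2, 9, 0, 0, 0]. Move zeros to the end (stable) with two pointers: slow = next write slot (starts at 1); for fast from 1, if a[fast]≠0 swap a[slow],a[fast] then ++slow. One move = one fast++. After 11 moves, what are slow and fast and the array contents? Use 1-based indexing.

slow=1 fast=1: a[fast]=0, fast++
slow=1 fast=2: a[fast]=0, fast++
slow=1 fast=3: a[fast]=0, fast++
slow=1 fast=4: a[fast]=0, fast++
slow=1 fast=5: a[fast]=0, fast++
slow=1 fast=6: a[fast]=0, fast++
slow=1 fast=7: a[fast]=0, fast++
slow=1 fast=8: a[fast]=2≠0 swap→a[1]=2, slow++,fast++
slow=2 fast=9: a[fast]=9≠0 swap→a[2]=9, slow++,fast++
slow=3 fast=10: a[fast]=0, fast++
slow=3 fast=11: a[fast]=0, fast++

slow=3, fast=12, a=[2, 9, 0, 0, 0, 0, 0, 0, 0, 0, 0, 0]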